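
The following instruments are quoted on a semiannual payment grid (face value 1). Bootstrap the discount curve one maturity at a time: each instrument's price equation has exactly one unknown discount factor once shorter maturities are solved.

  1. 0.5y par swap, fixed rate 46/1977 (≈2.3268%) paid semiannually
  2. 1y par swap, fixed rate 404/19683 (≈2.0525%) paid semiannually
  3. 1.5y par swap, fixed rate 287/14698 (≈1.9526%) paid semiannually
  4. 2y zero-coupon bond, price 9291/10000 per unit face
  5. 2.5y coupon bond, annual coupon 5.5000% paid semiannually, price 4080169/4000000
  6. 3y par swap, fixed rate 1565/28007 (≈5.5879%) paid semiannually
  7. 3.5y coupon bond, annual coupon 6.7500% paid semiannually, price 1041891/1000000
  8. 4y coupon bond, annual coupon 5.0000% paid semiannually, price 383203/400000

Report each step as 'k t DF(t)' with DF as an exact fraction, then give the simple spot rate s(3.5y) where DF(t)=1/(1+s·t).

1 1/2 1977/2000
2 1 4899/5000
3 3/2 9713/10000
4 2 9291/10000
5 5/2 2223/2500
6 3 1687/2000
7 7/2 33/40
8 4 7779/10000
s(3.5y) = (1/(33/40) − 1)/(7/2) = 2/33 ≈ 6.0606%

step 1 [0.5y] swap r/2=23/1977: DF=(1 − 23/1977·(0))/(1+23/1977) = 1977/2000 ≈ 0.988500
step 2 [1y] swap r/2=202/19683: DF=(1 − 202/19683·(0.988500))/(1+202/19683) = 4899/5000 ≈ 0.979800
step 3 [1.5y] swap r/2=287/29396: DF=(1 − 287/29396·(0.988500+0.979800))/(1+287/29396) = 9713/10000 ≈ 0.971300
step 4 [2y] zero: DF = P = 9291/10000 ≈ 0.929100
step 5 [2.5y] bond c/2=11/400: DF=(4080169/4000000 − 11/400·(0.988500+0.979800+0.971300+0.929100))/(1+11/400) = 2223/2500 ≈ 0.889200
step 6 [3y] swap r/2=1565/56014: DF=(1 − 1565/56014·(0.988500+0.979800+0.971300+0.929100+0.889200))/(1+1565/56014) = 1687/2000 ≈ 0.843500
step 7 [3.5y] bond c/2=27/800: DF=(1041891/1000000 − 27/800·(0.988500+0.979800+0.971300+0.929100+0.889200+0.843500))/(1+27/800) = 33/40 ≈ 0.825000
step 8 [4y] bond c/2=1/40: DF=(383203/400000 − 1/40·(0.988500+0.979800+0.971300+0.929100+0.889200+0.843500+0.825000))/(1+1/40) = 7779/10000 ≈ 0.777900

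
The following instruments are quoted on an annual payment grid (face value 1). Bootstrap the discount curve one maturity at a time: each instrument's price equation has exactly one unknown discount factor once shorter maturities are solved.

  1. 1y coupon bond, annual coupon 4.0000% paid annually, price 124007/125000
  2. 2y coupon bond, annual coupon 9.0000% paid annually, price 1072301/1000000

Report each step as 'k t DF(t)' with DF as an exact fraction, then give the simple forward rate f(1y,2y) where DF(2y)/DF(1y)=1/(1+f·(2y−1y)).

1 1 9539/10000
2 2 181/200
f(1y,2y) = ((9539/10000)/(181/200) − 1)/(1) = 489/9050 ≈ 5.4033%

step 1 [1y] bond c/1=1/25: DF=(124007/125000 − 1/25·(0))/(1+1/25) = 9539/10000 ≈ 0.953900
step 2 [2y] bond c/1=9/100: DF=(1072301/1000000 − 9/100·(0.953900))/(1+9/100) = 181/200 ≈ 0.905000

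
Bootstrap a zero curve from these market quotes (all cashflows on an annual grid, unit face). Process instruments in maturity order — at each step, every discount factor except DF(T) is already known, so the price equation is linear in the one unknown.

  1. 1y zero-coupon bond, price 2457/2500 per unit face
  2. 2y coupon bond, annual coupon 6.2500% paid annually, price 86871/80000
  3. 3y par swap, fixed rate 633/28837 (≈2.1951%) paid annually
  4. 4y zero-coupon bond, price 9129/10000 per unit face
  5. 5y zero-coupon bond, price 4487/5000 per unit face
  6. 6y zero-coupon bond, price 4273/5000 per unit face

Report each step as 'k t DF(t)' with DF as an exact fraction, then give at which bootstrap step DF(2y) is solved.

1 1 2457/2500
2 2 4821/5000
3 3 9367/10000
4 4 9129/10000
5 5 4487/5000
6 6 4273/5000
DF(2y) is solved at step 2

step 1 [1y] zero: DF = P = 2457/2500 ≈ 0.982800
step 2 [2y] bond c/1=1/16: DF=(86871/80000 − 1/16·(0.982800))/(1+1/16) = 4821/5000 ≈ 0.964200
step 3 [3y] swap r/1=633/28837: DF=(1 − 633/28837·(0.982800+0.964200))/(1+633/28837) = 9367/10000 ≈ 0.936700
step 4 [4y] zero: DF = P = 9129/10000 ≈ 0.912900
step 5 [5y] zero: DF = P = 4487/5000 ≈ 0.897400
step 6 [6y] zero: DF = P = 4273/5000 ≈ 0.854600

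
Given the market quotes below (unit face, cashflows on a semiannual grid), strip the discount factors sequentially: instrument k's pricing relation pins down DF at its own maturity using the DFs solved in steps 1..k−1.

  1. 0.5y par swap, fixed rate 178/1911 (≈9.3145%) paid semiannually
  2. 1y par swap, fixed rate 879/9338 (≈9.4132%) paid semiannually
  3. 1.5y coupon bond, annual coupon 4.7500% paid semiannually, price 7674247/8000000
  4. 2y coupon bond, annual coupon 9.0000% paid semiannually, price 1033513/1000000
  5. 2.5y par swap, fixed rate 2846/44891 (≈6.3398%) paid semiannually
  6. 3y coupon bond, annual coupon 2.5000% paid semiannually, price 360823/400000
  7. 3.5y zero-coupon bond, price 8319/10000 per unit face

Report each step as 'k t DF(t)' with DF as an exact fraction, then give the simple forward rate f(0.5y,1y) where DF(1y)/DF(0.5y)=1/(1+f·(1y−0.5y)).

step 1 [0.5y] swap r/2=89/1911: DF=(1 − 89/1911·(0))/(1+89/1911) = 1911/2000 ≈ 0.955500
step 2 [1y] swap r/2=879/18676: DF=(1 − 879/18676·(0.955500))/(1+879/18676) = 9121/10000 ≈ 0.912100
step 3 [1.5y] bond c/2=19/800: DF=(7674247/8000000 − 19/800·(0.955500+0.912100))/(1+19/800) = 8937/10000 ≈ 0.893700
step 4 [2y] bond c/2=9/200: DF=(1033513/1000000 − 9/200·(0.955500+0.912100+0.893700))/(1+9/200) = 8701/10000 ≈ 0.870100
step 5 [2.5y] swap r/2=1423/44891: DF=(1 − 1423/44891·(0.955500+0.912100+0.893700+0.870100))/(1+1423/44891) = 8577/10000 ≈ 0.857700
step 6 [3y] bond c/2=1/80: DF=(360823/400000 − 1/80·(0.955500+0.912100+0.893700+0.870100+0.857700))/(1+1/80) = 1671/2000 ≈ 0.835500
step 7 [3.5y] zero: DF = P = 8319/10000 ≈ 0.831900

1 1/2 1911/2000
2 1 9121/10000
3 3/2 8937/10000
4 2 8701/10000
5 5/2 8577/10000
6 3 1671/2000
7 7/2 8319/10000
f(0.5y,1y) = ((1911/2000)/(9121/10000) − 1)/(1/2) = 124/1303 ≈ 9.5165%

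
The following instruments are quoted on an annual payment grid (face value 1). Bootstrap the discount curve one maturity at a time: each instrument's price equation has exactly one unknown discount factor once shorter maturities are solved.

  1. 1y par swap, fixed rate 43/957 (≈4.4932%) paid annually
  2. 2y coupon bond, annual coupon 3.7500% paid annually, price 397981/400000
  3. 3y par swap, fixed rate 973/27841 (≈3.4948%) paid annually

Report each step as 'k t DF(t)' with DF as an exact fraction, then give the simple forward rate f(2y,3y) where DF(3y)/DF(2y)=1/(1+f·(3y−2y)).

1 1 957/1000
2 2 2311/2500
3 3 9027/10000
f(2y,3y) = ((2311/2500)/(9027/10000) − 1)/(1) = 217/9027 ≈ 2.4039%

step 1 [1y] swap r/1=43/957: DF=(1 − 43/957·(0))/(1+43/957) = 957/1000 ≈ 0.957000
step 2 [2y] bond c/1=3/80: DF=(397981/400000 − 3/80·(0.957000))/(1+3/80) = 2311/2500 ≈ 0.924400
step 3 [3y] swap r/1=973/27841: DF=(1 − 973/27841·(0.957000+0.924400))/(1+973/27841) = 9027/10000 ≈ 0.902700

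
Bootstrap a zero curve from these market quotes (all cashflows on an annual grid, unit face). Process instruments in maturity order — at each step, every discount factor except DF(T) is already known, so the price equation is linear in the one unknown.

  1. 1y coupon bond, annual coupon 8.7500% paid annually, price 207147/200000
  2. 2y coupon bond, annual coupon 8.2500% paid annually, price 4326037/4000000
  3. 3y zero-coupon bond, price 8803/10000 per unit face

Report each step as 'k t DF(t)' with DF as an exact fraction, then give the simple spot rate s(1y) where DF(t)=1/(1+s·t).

1 1 2381/2500
2 2 1853/2000
3 3 8803/10000
s(1y) = (1/(2381/2500) − 1)/(1) = 119/2381 ≈ 4.9979%

step 1 [1y] bond c/1=7/80: DF=(207147/200000 − 7/80·(0))/(1+7/80) = 2381/2500 ≈ 0.952400
step 2 [2y] bond c/1=33/400: DF=(4326037/4000000 − 33/400·(0.952400))/(1+33/400) = 1853/2000 ≈ 0.926500
step 3 [3y] zero: DF = P = 8803/10000 ≈ 0.880300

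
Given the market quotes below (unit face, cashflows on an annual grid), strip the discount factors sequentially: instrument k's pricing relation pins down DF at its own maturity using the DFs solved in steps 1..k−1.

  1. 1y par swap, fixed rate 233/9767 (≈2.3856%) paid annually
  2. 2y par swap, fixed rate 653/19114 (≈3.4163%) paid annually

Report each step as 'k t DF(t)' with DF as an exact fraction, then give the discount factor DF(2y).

1 1 9767/10000
2 2 9347/10000
DF(2y) = 9347/10000 ≈ 0.934700

step 1 [1y] swap r/1=233/9767: DF=(1 − 233/9767·(0))/(1+233/9767) = 9767/10000 ≈ 0.976700
step 2 [2y] swap r/1=653/19114: DF=(1 − 653/19114·(0.976700))/(1+653/19114) = 9347/10000 ≈ 0.934700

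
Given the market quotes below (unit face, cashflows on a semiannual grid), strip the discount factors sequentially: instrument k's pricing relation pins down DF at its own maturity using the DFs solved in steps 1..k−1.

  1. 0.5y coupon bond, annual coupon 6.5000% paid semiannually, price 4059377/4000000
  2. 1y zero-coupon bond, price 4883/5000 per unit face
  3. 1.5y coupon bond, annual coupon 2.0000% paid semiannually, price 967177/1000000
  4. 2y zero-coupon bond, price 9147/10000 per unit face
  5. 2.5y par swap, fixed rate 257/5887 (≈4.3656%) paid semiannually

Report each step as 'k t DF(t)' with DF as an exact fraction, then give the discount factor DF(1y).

step 1 [0.5y] bond c/2=13/400: DF=(4059377/4000000 − 13/400·(0))/(1+13/400) = 9829/10000 ≈ 0.982900
step 2 [1y] zero: DF = P = 4883/5000 ≈ 0.976600
step 3 [1.5y] bond c/2=1/100: DF=(967177/1000000 − 1/100·(0.982900+0.976600))/(1+1/100) = 4691/5000 ≈ 0.938200
step 4 [2y] zero: DF = P = 9147/10000 ≈ 0.914700
step 5 [2.5y] swap r/2=257/11774: DF=(1 − 257/11774·(0.982900+0.976600+0.938200+0.914700))/(1+257/11774) = 2243/2500 ≈ 0.897200

1 1/2 9829/10000
2 1 4883/5000
3 3/2 4691/5000
4 2 9147/10000
5 5/2 2243/2500
DF(1y) = 4883/5000 ≈ 0.976600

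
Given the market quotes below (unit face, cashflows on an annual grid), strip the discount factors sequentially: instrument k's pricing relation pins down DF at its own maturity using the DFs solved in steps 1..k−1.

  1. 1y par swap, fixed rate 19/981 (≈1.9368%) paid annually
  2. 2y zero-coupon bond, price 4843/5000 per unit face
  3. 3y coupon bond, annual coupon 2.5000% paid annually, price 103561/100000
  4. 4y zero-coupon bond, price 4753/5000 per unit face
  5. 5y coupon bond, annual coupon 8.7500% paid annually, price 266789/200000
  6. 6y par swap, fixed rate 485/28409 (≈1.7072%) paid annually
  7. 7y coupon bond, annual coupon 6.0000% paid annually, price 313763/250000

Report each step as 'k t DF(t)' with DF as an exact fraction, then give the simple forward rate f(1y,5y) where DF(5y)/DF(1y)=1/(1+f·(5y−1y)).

step 1 [1y] swap r/1=19/981: DF=(1 − 19/981·(0))/(1+19/981) = 981/1000 ≈ 0.981000
step 2 [2y] zero: DF = P = 4843/5000 ≈ 0.968600
step 3 [3y] bond c/1=1/40: DF=(103561/100000 − 1/40·(0.981000+0.968600))/(1+1/40) = 2407/2500 ≈ 0.962800
step 4 [4y] zero: DF = P = 4753/5000 ≈ 0.950600
step 5 [5y] bond c/1=7/80: DF=(266789/200000 − 7/80·(0.981000+0.968600+0.962800+0.950600))/(1+7/80) = 4579/5000 ≈ 0.915800
step 6 [6y] swap r/1=485/28409: DF=(1 − 485/28409·(0.981000+0.968600+0.962800+0.950600+0.915800))/(1+485/28409) = 903/1000 ≈ 0.903000
step 7 [7y] bond c/1=3/50: DF=(313763/250000 − 3/50·(0.981000+0.968600+0.962800+0.950600+0.915800+0.903000))/(1+3/50) = 539/625 ≈ 0.862400

1 1 981/1000
2 2 4843/5000
3 3 2407/2500
4 4 4753/5000
5 5 4579/5000
6 6 903/1000
7 7 539/625
f(1y,5y) = ((981/1000)/(4579/5000) − 1)/(4) = 163/9158 ≈ 1.7799%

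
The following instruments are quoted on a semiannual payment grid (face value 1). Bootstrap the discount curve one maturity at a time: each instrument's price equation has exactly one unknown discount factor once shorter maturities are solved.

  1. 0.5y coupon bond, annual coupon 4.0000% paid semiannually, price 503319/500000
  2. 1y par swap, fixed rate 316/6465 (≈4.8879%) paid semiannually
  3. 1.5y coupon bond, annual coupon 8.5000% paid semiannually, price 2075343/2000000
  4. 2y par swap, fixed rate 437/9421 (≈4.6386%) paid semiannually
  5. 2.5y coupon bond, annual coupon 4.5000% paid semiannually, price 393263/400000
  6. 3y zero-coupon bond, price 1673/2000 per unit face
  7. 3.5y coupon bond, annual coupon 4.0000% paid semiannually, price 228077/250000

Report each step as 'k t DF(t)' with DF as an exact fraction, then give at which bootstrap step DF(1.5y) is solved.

1 1/2 9869/10000
2 1 4763/5000
3 3/2 9163/10000
4 2 4563/5000
5 5/2 4393/5000
6 3 1673/2000
7 7/2 7869/10000
DF(1.5y) is solved at step 3

step 1 [0.5y] bond c/2=1/50: DF=(503319/500000 − 1/50·(0))/(1+1/50) = 9869/10000 ≈ 0.986900
step 2 [1y] swap r/2=158/6465: DF=(1 − 158/6465·(0.986900))/(1+158/6465) = 4763/5000 ≈ 0.952600
step 3 [1.5y] bond c/2=17/400: DF=(2075343/2000000 − 17/400·(0.986900+0.952600))/(1+17/400) = 9163/10000 ≈ 0.916300
step 4 [2y] swap r/2=437/18842: DF=(1 − 437/18842·(0.986900+0.952600+0.916300))/(1+437/18842) = 4563/5000 ≈ 0.912600
step 5 [2.5y] bond c/2=9/400: DF=(393263/400000 − 9/400·(0.986900+0.952600+0.916300+0.912600))/(1+9/400) = 4393/5000 ≈ 0.878600
step 6 [3y] zero: DF = P = 1673/2000 ≈ 0.836500
step 7 [3.5y] bond c/2=1/50: DF=(228077/250000 − 1/50·(0.986900+0.952600+0.916300+0.912600+0.878600+0.836500))/(1+1/50) = 7869/10000 ≈ 0.786900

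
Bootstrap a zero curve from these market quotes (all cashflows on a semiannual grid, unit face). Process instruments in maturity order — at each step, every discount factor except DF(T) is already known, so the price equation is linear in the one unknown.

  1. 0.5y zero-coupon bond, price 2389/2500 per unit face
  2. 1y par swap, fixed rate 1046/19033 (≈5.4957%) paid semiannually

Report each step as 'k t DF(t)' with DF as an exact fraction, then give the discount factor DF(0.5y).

1 1/2 2389/2500
2 1 9477/10000
DF(0.5y) = 2389/2500 ≈ 0.955600

step 1 [0.5y] zero: DF = P = 2389/2500 ≈ 0.955600
step 2 [1y] swap r/2=523/19033: DF=(1 − 523/19033·(0.955600))/(1+523/19033) = 9477/10000 ≈ 0.947700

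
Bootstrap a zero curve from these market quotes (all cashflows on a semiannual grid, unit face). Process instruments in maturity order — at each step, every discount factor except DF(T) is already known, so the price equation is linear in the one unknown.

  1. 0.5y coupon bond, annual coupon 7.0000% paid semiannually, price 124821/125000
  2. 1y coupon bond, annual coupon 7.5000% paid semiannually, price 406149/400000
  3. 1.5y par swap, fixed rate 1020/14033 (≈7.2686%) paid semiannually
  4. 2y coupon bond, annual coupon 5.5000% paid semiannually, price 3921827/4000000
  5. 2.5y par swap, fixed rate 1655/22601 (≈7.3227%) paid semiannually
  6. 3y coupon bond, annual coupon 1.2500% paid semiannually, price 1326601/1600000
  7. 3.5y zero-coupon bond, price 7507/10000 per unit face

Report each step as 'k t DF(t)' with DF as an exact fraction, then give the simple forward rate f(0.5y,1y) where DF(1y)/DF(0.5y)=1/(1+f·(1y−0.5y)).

1 1/2 603/625
2 1 4719/5000
3 3/2 449/500
4 2 8791/10000
5 5/2 1669/2000
6 3 7959/10000
7 7/2 7507/10000
f(0.5y,1y) = ((603/625)/(4719/5000) − 1)/(1/2) = 70/1573 ≈ 4.4501%

step 1 [0.5y] bond c/2=7/200: DF=(124821/125000 − 7/200·(0))/(1+7/200) = 603/625 ≈ 0.964800
step 2 [1y] bond c/2=3/80: DF=(406149/400000 − 3/80·(0.964800))/(1+3/80) = 4719/5000 ≈ 0.943800
step 3 [1.5y] swap r/2=510/14033: DF=(1 − 510/14033·(0.964800+0.943800))/(1+510/14033) = 449/500 ≈ 0.898000
step 4 [2y] bond c/2=11/400: DF=(3921827/4000000 − 11/400·(0.964800+0.943800+0.898000))/(1+11/400) = 8791/10000 ≈ 0.879100
step 5 [2.5y] swap r/2=1655/45202: DF=(1 − 1655/45202·(0.964800+0.943800+0.898000+0.879100))/(1+1655/45202) = 1669/2000 ≈ 0.834500
step 6 [3y] bond c/2=1/160: DF=(1326601/1600000 − 1/160·(0.964800+0.943800+0.898000+0.879100+0.834500))/(1+1/160) = 7959/10000 ≈ 0.795900
step 7 [3.5y] zero: DF = P = 7507/10000 ≈ 0.750700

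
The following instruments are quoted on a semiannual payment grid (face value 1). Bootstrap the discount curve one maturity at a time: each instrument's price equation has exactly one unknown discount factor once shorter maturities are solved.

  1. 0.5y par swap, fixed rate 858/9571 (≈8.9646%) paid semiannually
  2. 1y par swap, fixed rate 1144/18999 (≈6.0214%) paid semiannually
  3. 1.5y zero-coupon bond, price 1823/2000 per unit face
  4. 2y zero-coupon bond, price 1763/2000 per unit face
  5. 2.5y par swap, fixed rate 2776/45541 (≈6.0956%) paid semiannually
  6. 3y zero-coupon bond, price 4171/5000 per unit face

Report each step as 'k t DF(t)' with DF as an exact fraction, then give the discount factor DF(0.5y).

1 1/2 9571/10000
2 1 2357/2500
3 3/2 1823/2000
4 2 1763/2000
5 5/2 2153/2500
6 3 4171/5000
DF(0.5y) = 9571/10000 ≈ 0.957100

step 1 [0.5y] swap r/2=429/9571: DF=(1 − 429/9571·(0))/(1+429/9571) = 9571/10000 ≈ 0.957100
step 2 [1y] swap r/2=572/18999: DF=(1 − 572/18999·(0.957100))/(1+572/18999) = 2357/2500 ≈ 0.942800
step 3 [1.5y] zero: DF = P = 1823/2000 ≈ 0.911500
step 4 [2y] zero: DF = P = 1763/2000 ≈ 0.881500
step 5 [2.5y] swap r/2=1388/45541: DF=(1 − 1388/45541·(0.957100+0.942800+0.911500+0.881500))/(1+1388/45541) = 2153/2500 ≈ 0.861200
step 6 [3y] zero: DF = P = 4171/5000 ≈ 0.834200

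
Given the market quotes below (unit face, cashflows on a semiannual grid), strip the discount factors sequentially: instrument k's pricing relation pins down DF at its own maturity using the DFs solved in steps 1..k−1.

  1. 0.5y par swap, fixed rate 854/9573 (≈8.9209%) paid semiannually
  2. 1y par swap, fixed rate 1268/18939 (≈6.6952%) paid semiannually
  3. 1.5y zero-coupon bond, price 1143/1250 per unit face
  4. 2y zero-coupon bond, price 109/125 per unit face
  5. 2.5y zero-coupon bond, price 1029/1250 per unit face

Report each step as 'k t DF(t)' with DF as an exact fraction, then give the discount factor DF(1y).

step 1 [0.5y] swap r/2=427/9573: DF=(1 − 427/9573·(0))/(1+427/9573) = 9573/10000 ≈ 0.957300
step 2 [1y] swap r/2=634/18939: DF=(1 − 634/18939·(0.957300))/(1+634/18939) = 4683/5000 ≈ 0.936600
step 3 [1.5y] zero: DF = P = 1143/1250 ≈ 0.914400
step 4 [2y] zero: DF = P = 109/125 ≈ 0.872000
step 5 [2.5y] zero: DF = P = 1029/1250 ≈ 0.823200

1 1/2 9573/10000
2 1 4683/5000
3 3/2 1143/1250
4 2 109/125
5 5/2 1029/1250
DF(1y) = 4683/5000 ≈ 0.936600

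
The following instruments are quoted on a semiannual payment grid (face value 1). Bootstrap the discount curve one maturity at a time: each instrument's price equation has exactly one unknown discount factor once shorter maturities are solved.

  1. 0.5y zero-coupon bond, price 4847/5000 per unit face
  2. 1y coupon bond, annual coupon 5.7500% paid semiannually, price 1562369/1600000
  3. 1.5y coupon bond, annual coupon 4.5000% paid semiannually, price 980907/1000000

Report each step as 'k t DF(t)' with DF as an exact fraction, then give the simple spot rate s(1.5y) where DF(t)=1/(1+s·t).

step 1 [0.5y] zero: DF = P = 4847/5000 ≈ 0.969400
step 2 [1y] bond c/2=23/800: DF=(1562369/1600000 − 23/800·(0.969400))/(1+23/800) = 9221/10000 ≈ 0.922100
step 3 [1.5y] bond c/2=9/400: DF=(980907/1000000 − 9/400·(0.969400+0.922100))/(1+9/400) = 9177/10000 ≈ 0.917700

1 1/2 4847/5000
2 1 9221/10000
3 3/2 9177/10000
s(1.5y) = (1/(9177/10000) − 1)/(3/2) = 1646/27531 ≈ 5.9787%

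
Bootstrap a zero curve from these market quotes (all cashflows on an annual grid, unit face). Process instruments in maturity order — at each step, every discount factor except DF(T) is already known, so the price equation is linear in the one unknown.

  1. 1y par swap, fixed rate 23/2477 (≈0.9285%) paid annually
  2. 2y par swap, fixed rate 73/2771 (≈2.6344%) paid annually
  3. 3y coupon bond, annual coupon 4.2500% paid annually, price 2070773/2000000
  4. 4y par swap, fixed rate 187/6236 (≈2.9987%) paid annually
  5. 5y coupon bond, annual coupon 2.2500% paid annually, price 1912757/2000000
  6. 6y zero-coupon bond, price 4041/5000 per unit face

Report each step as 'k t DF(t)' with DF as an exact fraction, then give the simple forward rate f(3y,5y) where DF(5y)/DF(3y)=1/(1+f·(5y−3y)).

step 1 [1y] swap r/1=23/2477: DF=(1 − 23/2477·(0))/(1+23/2477) = 2477/2500 ≈ 0.990800
step 2 [2y] swap r/1=73/2771: DF=(1 − 73/2771·(0.990800))/(1+73/2771) = 9489/10000 ≈ 0.948900
step 3 [3y] bond c/1=17/400: DF=(2070773/2000000 − 17/400·(0.990800+0.948900))/(1+17/400) = 9141/10000 ≈ 0.914100
step 4 [4y] swap r/1=187/6236: DF=(1 − 187/6236·(0.990800+0.948900+0.914100))/(1+187/6236) = 4439/5000 ≈ 0.887800
step 5 [5y] bond c/1=9/400: DF=(1912757/2000000 − 9/400·(0.990800+0.948900+0.914100+0.887800))/(1+9/400) = 853/1000 ≈ 0.853000
step 6 [6y] zero: DF = P = 4041/5000 ≈ 0.808200

1 1 2477/2500
2 2 9489/10000
3 3 9141/10000
4 4 4439/5000
5 5 853/1000
6 6 4041/5000
f(3y,5y) = ((9141/10000)/(853/1000) − 1)/(2) = 611/17060 ≈ 3.5815%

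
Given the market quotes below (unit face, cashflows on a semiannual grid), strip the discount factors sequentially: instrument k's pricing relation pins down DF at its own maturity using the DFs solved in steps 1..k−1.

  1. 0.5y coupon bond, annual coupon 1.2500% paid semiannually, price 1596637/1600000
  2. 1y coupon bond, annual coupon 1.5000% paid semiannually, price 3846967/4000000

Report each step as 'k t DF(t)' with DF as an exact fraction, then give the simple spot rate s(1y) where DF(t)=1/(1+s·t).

1 1/2 9917/10000
2 1 592/625
s(1y) = (1/(592/625) − 1)/(1) = 33/592 ≈ 5.5743%

step 1 [0.5y] bond c/2=1/160: DF=(1596637/1600000 − 1/160·(0))/(1+1/160) = 9917/10000 ≈ 0.991700
step 2 [1y] bond c/2=3/400: DF=(3846967/4000000 − 3/400·(0.991700))/(1+3/400) = 592/625 ≈ 0.947200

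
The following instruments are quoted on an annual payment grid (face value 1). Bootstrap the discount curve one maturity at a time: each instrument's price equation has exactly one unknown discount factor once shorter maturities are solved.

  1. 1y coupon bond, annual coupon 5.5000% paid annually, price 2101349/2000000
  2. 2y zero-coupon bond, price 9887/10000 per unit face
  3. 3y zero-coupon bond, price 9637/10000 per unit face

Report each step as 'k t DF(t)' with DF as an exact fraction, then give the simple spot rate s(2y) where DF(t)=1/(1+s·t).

1 1 9959/10000
2 2 9887/10000
3 3 9637/10000
s(2y) = (1/(9887/10000) − 1)/(2) = 113/19774 ≈ 0.5715%

step 1 [1y] bond c/1=11/200: DF=(2101349/2000000 − 11/200·(0))/(1+11/200) = 9959/10000 ≈ 0.995900
step 2 [2y] zero: DF = P = 9887/10000 ≈ 0.988700
step 3 [3y] zero: DF = P = 9637/10000 ≈ 0.963700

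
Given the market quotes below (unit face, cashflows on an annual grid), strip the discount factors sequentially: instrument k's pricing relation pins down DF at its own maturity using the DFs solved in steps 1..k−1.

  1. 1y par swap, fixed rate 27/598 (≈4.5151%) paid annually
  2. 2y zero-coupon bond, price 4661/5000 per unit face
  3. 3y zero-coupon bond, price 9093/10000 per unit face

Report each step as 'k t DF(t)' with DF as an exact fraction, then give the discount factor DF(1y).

step 1 [1y] swap r/1=27/598: DF=(1 − 27/598·(0))/(1+27/598) = 598/625 ≈ 0.956800
step 2 [2y] zero: DF = P = 4661/5000 ≈ 0.932200
step 3 [3y] zero: DF = P = 9093/10000 ≈ 0.909300

1 1 598/625
2 2 4661/5000
3 3 9093/10000
DF(1y) = 598/625 ≈ 0.956800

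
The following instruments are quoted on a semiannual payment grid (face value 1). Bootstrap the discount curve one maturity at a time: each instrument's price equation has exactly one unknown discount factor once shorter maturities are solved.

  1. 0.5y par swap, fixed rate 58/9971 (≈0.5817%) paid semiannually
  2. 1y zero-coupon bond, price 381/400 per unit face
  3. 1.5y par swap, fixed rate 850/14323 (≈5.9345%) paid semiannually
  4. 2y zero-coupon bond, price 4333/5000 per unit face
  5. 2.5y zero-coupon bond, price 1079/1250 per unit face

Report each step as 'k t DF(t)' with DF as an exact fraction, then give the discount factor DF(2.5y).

step 1 [0.5y] swap r/2=29/9971: DF=(1 − 29/9971·(0))/(1+29/9971) = 9971/10000 ≈ 0.997100
step 2 [1y] zero: DF = P = 381/400 ≈ 0.952500
step 3 [1.5y] swap r/2=425/14323: DF=(1 − 425/14323·(0.997100+0.952500))/(1+425/14323) = 183/200 ≈ 0.915000
step 4 [2y] zero: DF = P = 4333/5000 ≈ 0.866600
step 5 [2.5y] zero: DF = P = 1079/1250 ≈ 0.863200

1 1/2 9971/10000
2 1 381/400
3 3/2 183/200
4 2 4333/5000
5 5/2 1079/1250
DF(2.5y) = 1079/1250 ≈ 0.863200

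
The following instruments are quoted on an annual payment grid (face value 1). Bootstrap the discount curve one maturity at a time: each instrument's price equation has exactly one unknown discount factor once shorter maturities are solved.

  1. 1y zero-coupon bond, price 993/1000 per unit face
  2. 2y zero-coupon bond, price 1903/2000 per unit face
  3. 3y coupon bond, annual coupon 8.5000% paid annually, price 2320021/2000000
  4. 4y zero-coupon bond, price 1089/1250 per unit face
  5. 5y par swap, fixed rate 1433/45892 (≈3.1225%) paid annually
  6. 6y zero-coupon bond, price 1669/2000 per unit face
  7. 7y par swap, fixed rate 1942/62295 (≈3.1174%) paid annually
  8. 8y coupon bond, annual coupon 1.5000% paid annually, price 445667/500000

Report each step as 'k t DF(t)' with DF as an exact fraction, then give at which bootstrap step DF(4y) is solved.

step 1 [1y] zero: DF = P = 993/1000 ≈ 0.993000
step 2 [2y] zero: DF = P = 1903/2000 ≈ 0.951500
step 3 [3y] bond c/1=17/200: DF=(2320021/2000000 − 17/200·(0.993000+0.951500))/(1+17/200) = 573/625 ≈ 0.916800
step 4 [4y] zero: DF = P = 1089/1250 ≈ 0.871200
step 5 [5y] swap r/1=1433/45892: DF=(1 − 1433/45892·(0.993000+0.951500+0.916800+0.871200))/(1+1433/45892) = 8567/10000 ≈ 0.856700
step 6 [6y] zero: DF = P = 1669/2000 ≈ 0.834500
step 7 [7y] swap r/1=1942/62295: DF=(1 − 1942/62295·(0.993000+0.951500+0.916800+0.871200+0.856700+0.834500))/(1+1942/62295) = 4029/5000 ≈ 0.805800
step 8 [8y] bond c/1=3/200: DF=(445667/500000 − 3/200·(0.993000+0.951500+0.916800+0.871200+0.856700+0.834500+0.805800))/(1+3/200) = 7861/10000 ≈ 0.786100

1 1 993/1000
2 2 1903/2000
3 3 573/625
4 4 1089/1250
5 5 8567/10000
6 6 1669/2000
7 7 4029/5000
8 8 7861/10000
DF(4y) is solved at step 4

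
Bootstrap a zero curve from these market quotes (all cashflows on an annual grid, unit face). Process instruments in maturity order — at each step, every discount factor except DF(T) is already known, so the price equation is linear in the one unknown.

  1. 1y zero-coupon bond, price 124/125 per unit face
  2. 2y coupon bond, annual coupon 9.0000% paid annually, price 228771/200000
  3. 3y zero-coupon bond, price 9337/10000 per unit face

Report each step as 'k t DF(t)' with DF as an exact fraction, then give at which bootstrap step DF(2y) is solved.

step 1 [1y] zero: DF = P = 124/125 ≈ 0.992000
step 2 [2y] bond c/1=9/100: DF=(228771/200000 − 9/100·(0.992000))/(1+9/100) = 387/400 ≈ 0.967500
step 3 [3y] zero: DF = P = 9337/10000 ≈ 0.933700

1 1 124/125
2 2 387/400
3 3 9337/10000
DF(2y) is solved at step 2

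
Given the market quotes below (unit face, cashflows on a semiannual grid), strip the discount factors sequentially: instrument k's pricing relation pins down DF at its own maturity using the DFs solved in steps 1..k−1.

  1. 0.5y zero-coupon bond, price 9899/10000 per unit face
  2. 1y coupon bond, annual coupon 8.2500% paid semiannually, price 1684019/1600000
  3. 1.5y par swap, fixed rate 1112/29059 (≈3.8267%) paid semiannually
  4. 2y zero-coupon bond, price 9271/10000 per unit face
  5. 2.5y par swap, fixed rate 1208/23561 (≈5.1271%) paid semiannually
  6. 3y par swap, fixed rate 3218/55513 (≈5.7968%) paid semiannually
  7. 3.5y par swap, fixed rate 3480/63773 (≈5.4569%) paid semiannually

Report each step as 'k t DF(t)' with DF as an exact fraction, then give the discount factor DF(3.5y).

step 1 [0.5y] zero: DF = P = 9899/10000 ≈ 0.989900
step 2 [1y] bond c/2=33/800: DF=(1684019/1600000 − 33/800·(0.989900))/(1+33/800) = 2429/2500 ≈ 0.971600
step 3 [1.5y] swap r/2=556/29059: DF=(1 − 556/29059·(0.989900+0.971600))/(1+556/29059) = 2361/2500 ≈ 0.944400
step 4 [2y] zero: DF = P = 9271/10000 ≈ 0.927100
step 5 [2.5y] swap r/2=604/23561: DF=(1 − 604/23561·(0.989900+0.971600+0.944400+0.927100))/(1+604/23561) = 1099/1250 ≈ 0.879200
step 6 [3y] swap r/2=1609/55513: DF=(1 − 1609/55513·(0.989900+0.971600+0.944400+0.927100+0.879200))/(1+1609/55513) = 8391/10000 ≈ 0.839100
step 7 [3.5y] swap r/2=1740/63773: DF=(1 − 1740/63773·(0.989900+0.971600+0.944400+0.927100+0.879200+0.839100))/(1+1740/63773) = 413/500 ≈ 0.826000

1 1/2 9899/10000
2 1 2429/2500
3 3/2 2361/2500
4 2 9271/10000
5 5/2 1099/1250
6 3 8391/10000
7 7/2 413/500
DF(3.5y) = 413/500 ≈ 0.826000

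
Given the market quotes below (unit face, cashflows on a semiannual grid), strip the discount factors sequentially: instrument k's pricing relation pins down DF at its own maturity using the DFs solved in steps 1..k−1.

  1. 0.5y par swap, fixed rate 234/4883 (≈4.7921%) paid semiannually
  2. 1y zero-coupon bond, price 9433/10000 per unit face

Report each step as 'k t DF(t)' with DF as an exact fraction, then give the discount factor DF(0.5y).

1 1/2 4883/5000
2 1 9433/10000
DF(0.5y) = 4883/5000 ≈ 0.976600

step 1 [0.5y] swap r/2=117/4883: DF=(1 − 117/4883·(0))/(1+117/4883) = 4883/5000 ≈ 0.976600
step 2 [1y] zero: DF = P = 9433/10000 ≈ 0.943300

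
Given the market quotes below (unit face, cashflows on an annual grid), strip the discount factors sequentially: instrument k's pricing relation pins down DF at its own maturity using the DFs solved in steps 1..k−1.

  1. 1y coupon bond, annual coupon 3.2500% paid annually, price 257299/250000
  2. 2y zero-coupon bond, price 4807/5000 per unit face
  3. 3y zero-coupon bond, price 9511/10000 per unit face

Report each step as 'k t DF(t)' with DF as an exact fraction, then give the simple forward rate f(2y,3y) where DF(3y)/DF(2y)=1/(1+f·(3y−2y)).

step 1 [1y] bond c/1=13/400: DF=(257299/250000 − 13/400·(0))/(1+13/400) = 623/625 ≈ 0.996800
step 2 [2y] zero: DF = P = 4807/5000 ≈ 0.961400
step 3 [3y] zero: DF = P = 9511/10000 ≈ 0.951100

1 1 623/625
2 2 4807/5000
3 3 9511/10000
f(2y,3y) = ((4807/5000)/(9511/10000) − 1)/(1) = 103/9511 ≈ 1.0830%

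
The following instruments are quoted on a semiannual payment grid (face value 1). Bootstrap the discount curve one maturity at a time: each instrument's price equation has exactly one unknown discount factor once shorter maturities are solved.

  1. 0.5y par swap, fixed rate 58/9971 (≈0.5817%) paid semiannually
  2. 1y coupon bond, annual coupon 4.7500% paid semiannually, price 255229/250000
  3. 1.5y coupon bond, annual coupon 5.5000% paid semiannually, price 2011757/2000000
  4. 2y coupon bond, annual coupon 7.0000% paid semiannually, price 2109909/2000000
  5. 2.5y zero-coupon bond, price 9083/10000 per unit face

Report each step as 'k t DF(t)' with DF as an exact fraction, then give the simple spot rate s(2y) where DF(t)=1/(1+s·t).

1 1/2 9971/10000
2 1 9741/10000
3 3/2 4631/5000
4 2 9213/10000
5 5/2 9083/10000
s(2y) = (1/(9213/10000) − 1)/(2) = 787/18426 ≈ 4.2711%

step 1 [0.5y] swap r/2=29/9971: DF=(1 − 29/9971·(0))/(1+29/9971) = 9971/10000 ≈ 0.997100
step 2 [1y] bond c/2=19/800: DF=(255229/250000 − 19/800·(0.997100))/(1+19/800) = 9741/10000 ≈ 0.974100
step 3 [1.5y] bond c/2=11/400: DF=(2011757/2000000 − 11/400·(0.997100+0.974100))/(1+11/400) = 4631/5000 ≈ 0.926200
step 4 [2y] bond c/2=7/200: DF=(2109909/2000000 − 7/200·(0.997100+0.974100+0.926200))/(1+7/200) = 9213/10000 ≈ 0.921300
step 5 [2.5y] zero: DF = P = 9083/10000 ≈ 0.908300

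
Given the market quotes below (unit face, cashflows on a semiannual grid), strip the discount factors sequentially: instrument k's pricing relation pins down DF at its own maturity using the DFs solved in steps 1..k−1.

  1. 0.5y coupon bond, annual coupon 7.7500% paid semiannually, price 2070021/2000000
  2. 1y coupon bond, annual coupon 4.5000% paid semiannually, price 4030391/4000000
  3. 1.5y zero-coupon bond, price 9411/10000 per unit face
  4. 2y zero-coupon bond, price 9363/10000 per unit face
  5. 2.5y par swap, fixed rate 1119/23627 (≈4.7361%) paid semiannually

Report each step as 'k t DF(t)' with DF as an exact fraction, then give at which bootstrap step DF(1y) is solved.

1 1/2 2491/2500
2 1 1927/2000
3 3/2 9411/10000
4 2 9363/10000
5 5/2 8881/10000
DF(1y) is solved at step 2

step 1 [0.5y] bond c/2=31/800: DF=(2070021/2000000 − 31/800·(0))/(1+31/800) = 2491/2500 ≈ 0.996400
step 2 [1y] bond c/2=9/400: DF=(4030391/4000000 − 9/400·(0.996400))/(1+9/400) = 1927/2000 ≈ 0.963500
step 3 [1.5y] zero: DF = P = 9411/10000 ≈ 0.941100
step 4 [2y] zero: DF = P = 9363/10000 ≈ 0.936300
step 5 [2.5y] swap r/2=1119/47254: DF=(1 − 1119/47254·(0.996400+0.963500+0.941100+0.936300))/(1+1119/47254) = 8881/10000 ≈ 0.888100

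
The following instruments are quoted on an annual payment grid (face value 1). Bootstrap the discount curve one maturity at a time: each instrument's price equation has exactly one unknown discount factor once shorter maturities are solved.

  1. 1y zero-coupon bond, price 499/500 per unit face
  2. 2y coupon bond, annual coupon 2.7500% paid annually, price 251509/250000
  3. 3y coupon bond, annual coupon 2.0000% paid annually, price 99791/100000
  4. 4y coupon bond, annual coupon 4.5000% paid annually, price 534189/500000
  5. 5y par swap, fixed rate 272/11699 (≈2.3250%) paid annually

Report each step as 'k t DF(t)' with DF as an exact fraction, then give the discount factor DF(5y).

step 1 [1y] zero: DF = P = 499/500 ≈ 0.998000
step 2 [2y] bond c/1=11/400: DF=(251509/250000 − 11/400·(0.998000))/(1+11/400) = 2381/2500 ≈ 0.952400
step 3 [3y] bond c/1=1/50: DF=(99791/100000 − 1/50·(0.998000+0.952400))/(1+1/50) = 9401/10000 ≈ 0.940100
step 4 [4y] bond c/1=9/200: DF=(534189/500000 − 9/200·(0.998000+0.952400+0.940100))/(1+9/200) = 8979/10000 ≈ 0.897900
step 5 [5y] swap r/1=272/11699: DF=(1 − 272/11699·(0.998000+0.952400+0.940100+0.897900))/(1+272/11699) = 557/625 ≈ 0.891200

1 1 499/500
2 2 2381/2500
3 3 9401/10000
4 4 8979/10000
5 5 557/625
DF(5y) = 557/625 ≈ 0.891200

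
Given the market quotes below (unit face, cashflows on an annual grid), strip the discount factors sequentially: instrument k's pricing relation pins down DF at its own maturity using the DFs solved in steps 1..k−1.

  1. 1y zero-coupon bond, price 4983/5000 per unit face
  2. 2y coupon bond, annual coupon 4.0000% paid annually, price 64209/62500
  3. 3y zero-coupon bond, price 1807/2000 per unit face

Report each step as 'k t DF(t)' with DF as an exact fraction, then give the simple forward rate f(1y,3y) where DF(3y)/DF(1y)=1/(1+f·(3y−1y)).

1 1 4983/5000
2 2 1899/2000
3 3 1807/2000
f(1y,3y) = ((4983/5000)/(1807/2000) − 1)/(2) = 931/18070 ≈ 5.1522%

step 1 [1y] zero: DF = P = 4983/5000 ≈ 0.996600
step 2 [2y] bond c/1=1/25: DF=(64209/62500 − 1/25·(0.996600))/(1+1/25) = 1899/2000 ≈ 0.949500
step 3 [3y] zero: DF = P = 1807/2000 ≈ 0.903500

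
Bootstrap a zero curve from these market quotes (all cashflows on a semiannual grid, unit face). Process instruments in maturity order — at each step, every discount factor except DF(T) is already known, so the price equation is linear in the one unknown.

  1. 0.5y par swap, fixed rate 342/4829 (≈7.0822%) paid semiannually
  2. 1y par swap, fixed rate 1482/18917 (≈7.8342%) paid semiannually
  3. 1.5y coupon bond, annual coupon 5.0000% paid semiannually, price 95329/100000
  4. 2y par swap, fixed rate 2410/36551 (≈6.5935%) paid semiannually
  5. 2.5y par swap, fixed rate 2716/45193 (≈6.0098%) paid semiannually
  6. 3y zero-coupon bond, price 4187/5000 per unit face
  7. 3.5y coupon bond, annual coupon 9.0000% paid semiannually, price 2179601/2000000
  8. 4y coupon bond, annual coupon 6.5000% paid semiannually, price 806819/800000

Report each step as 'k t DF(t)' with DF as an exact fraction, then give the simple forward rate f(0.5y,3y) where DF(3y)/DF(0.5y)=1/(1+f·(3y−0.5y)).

1 1/2 4829/5000
2 1 9259/10000
3 3/2 8839/10000
4 2 1759/2000
5 5/2 4321/5000
6 3 4187/5000
7 7/2 4061/5000
8 4 3913/5000
f(0.5y,3y) = ((4829/5000)/(4187/5000) − 1)/(5/2) = 1284/20935 ≈ 6.1333%

step 1 [0.5y] swap r/2=171/4829: DF=(1 − 171/4829·(0))/(1+171/4829) = 4829/5000 ≈ 0.965800
step 2 [1y] swap r/2=741/18917: DF=(1 − 741/18917·(0.965800))/(1+741/18917) = 9259/10000 ≈ 0.925900
step 3 [1.5y] bond c/2=1/40: DF=(95329/100000 − 1/40·(0.965800+0.925900))/(1+1/40) = 8839/10000 ≈ 0.883900
step 4 [2y] swap r/2=1205/36551: DF=(1 − 1205/36551·(0.965800+0.925900+0.883900))/(1+1205/36551) = 1759/2000 ≈ 0.879500
step 5 [2.5y] swap r/2=1358/45193: DF=(1 − 1358/45193·(0.965800+0.925900+0.883900+0.879500))/(1+1358/45193) = 4321/5000 ≈ 0.864200
step 6 [3y] zero: DF = P = 4187/5000 ≈ 0.837400
step 7 [3.5y] bond c/2=9/200: DF=(2179601/2000000 − 9/200·(0.965800+0.925900+0.883900+0.879500+0.864200+0.837400))/(1+9/200) = 4061/5000 ≈ 0.812200
step 8 [4y] bond c/2=13/400: DF=(806819/800000 − 13/400·(0.965800+0.925900+0.883900+0.879500+0.864200+0.837400+0.812200))/(1+13/400) = 3913/5000 ≈ 0.782600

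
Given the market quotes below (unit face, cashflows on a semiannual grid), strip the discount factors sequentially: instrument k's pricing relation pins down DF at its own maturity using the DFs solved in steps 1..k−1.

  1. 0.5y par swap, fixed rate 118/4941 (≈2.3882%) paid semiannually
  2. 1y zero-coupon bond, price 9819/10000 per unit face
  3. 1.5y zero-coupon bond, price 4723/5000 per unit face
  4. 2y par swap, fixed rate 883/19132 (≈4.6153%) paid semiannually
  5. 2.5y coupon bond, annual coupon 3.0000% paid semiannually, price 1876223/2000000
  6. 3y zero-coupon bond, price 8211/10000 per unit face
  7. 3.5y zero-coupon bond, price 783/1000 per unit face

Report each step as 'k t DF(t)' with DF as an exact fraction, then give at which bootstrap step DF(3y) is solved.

step 1 [0.5y] swap r/2=59/4941: DF=(1 − 59/4941·(0))/(1+59/4941) = 4941/5000 ≈ 0.988200
step 2 [1y] zero: DF = P = 9819/10000 ≈ 0.981900
step 3 [1.5y] zero: DF = P = 4723/5000 ≈ 0.944600
step 4 [2y] swap r/2=883/38264: DF=(1 − 883/38264·(0.988200+0.981900+0.944600))/(1+883/38264) = 9117/10000 ≈ 0.911700
step 5 [2.5y] bond c/2=3/200: DF=(1876223/2000000 − 3/200·(0.988200+0.981900+0.944600+0.911700))/(1+3/200) = 8677/10000 ≈ 0.867700
step 6 [3y] zero: DF = P = 8211/10000 ≈ 0.821100
step 7 [3.5y] zero: DF = P = 783/1000 ≈ 0.783000

1 1/2 4941/5000
2 1 9819/10000
3 3/2 4723/5000
4 2 9117/10000
5 5/2 8677/10000
6 3 8211/10000
7 7/2 783/1000
DF(3y) is solved at step 6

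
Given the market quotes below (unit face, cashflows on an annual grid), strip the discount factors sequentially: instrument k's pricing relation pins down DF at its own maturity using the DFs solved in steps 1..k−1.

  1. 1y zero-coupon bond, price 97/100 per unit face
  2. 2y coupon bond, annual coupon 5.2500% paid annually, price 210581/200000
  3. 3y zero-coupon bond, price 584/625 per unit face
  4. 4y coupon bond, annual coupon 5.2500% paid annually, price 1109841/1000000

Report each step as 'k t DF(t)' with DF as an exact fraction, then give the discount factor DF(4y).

step 1 [1y] zero: DF = P = 97/100 ≈ 0.970000
step 2 [2y] bond c/1=21/400: DF=(210581/200000 − 21/400·(0.970000))/(1+21/400) = 119/125 ≈ 0.952000
step 3 [3y] zero: DF = P = 584/625 ≈ 0.934400
step 4 [4y] bond c/1=21/400: DF=(1109841/1000000 − 21/400·(0.970000+0.952000+0.934400))/(1+21/400) = 114/125 ≈ 0.912000

1 1 97/100
2 2 119/125
3 3 584/625
4 4 114/125
DF(4y) = 114/125 ≈ 0.912000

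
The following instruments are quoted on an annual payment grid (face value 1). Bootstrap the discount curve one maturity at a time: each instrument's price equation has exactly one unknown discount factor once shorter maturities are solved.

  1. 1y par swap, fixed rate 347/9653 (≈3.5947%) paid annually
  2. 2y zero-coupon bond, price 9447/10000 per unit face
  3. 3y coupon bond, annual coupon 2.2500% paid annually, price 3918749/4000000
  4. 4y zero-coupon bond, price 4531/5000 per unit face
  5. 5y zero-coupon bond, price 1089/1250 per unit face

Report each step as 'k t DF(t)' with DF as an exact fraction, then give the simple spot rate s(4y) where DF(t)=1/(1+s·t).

1 1 9653/10000
2 2 9447/10000
3 3 9161/10000
4 4 4531/5000
5 5 1089/1250
s(4y) = (1/(4531/5000) − 1)/(4) = 469/18124 ≈ 2.5877%

step 1 [1y] swap r/1=347/9653: DF=(1 − 347/9653·(0))/(1+347/9653) = 9653/10000 ≈ 0.965300
step 2 [2y] zero: DF = P = 9447/10000 ≈ 0.944700
step 3 [3y] bond c/1=9/400: DF=(3918749/4000000 − 9/400·(0.965300+0.944700))/(1+9/400) = 9161/10000 ≈ 0.916100
step 4 [4y] zero: DF = P = 4531/5000 ≈ 0.906200
step 5 [5y] zero: DF = P = 1089/1250 ≈ 0.871200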